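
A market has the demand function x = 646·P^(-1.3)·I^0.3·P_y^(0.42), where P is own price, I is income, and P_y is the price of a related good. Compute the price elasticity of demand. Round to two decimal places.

-1.30

For a Cobb–Douglas (constant-elasticity) form x = A·P^α·…, the elasticity with respect to P equals the exponent α at every point.
Here the exponent on P is -1.3, so the price elasticity of demand is -1.30.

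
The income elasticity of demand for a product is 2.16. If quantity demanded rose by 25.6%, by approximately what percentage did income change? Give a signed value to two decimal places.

%ΔQ ≈ E × %ΔI ⇒ %ΔI = %ΔQ / E = (25.6%)/(2.16) ≈ 11.85%.

11.85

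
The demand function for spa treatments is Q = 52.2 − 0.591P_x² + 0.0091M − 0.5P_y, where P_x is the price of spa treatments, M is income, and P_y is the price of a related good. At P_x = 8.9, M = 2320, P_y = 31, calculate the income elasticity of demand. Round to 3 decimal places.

At the given point, Q = 52.2 − 0.591(8.9)² + 0.0091(2320) − 0.5(31) = 52.2 − 46.8131 + 21.112 − 15.5 = 10.9989.
∂Q/∂M = +0.0091, so E_I = 0.0091·(2320/10.9989) ≈ 1.919.
E_I > 1: normal good (luxury).

1.919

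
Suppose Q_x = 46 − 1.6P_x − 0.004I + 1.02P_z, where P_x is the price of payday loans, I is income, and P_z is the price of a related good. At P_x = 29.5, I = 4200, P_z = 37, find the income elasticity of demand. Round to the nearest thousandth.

Substituting, Q_x = 46 − 1.6(29.5) − 0.004(4200) + 1.02(37) = 46 − 47.2 − 16.8 + 37.74 = 19.74.
∂Q_x/∂I = −0.004, so E_I = -0.004·(4200/19.74) ≈ -0.851.
E_I < 0: inferior good.

-0.851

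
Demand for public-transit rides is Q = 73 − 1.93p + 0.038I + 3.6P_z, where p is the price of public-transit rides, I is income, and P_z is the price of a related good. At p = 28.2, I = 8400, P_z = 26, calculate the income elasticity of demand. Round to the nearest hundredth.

0.74

Q = 73 − 1.93(28.2) + 0.038(8400) + 3.6(26) = 73 − 54.426 + 319.2 + 93.6 = 431.374.
∂Q/∂I = +0.038, so E_I = 0.038·(8400/431.374) ≈ 0.74.
E_I ∈ (0,1): normal good (necessity).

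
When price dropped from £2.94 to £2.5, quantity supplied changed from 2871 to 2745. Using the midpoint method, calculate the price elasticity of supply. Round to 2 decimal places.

0.28

%Δq = (2745 − 2871)/[(2871 + 2745)/2] = -126/2808 ≈ -0.0449.
%Δp = (2.5 − 2.94)/[(2.94 + 2.5)/2] = -0.44/2.72 ≈ -0.1618.
Arc elasticity E = %Δq/%Δp ≈ -0.0449/-0.1618 ≈ 0.28.
|E| < 1: supply is inelastic over this range.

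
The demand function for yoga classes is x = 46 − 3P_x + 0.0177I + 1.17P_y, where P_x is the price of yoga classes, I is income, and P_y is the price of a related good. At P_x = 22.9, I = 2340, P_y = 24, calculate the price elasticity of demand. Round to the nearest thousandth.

-1.468

At the given point, x = 46 − 3(22.9) + 0.0177(2340) + 1.17(24) = 46 − 68.7 + 41.418 + 28.08 = 46.798.
∂x/∂P_x = −3, so E_p = (−3)·(22.9/46.798) ≈ -1.468.
|E_p| > 1: demand is elastic.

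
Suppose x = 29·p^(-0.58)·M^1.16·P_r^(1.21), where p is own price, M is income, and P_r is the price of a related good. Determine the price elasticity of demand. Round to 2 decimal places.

-0.58

For a Cobb–Douglas (constant-elasticity) form x = A·p^α·…, the elasticity with respect to p equals the exponent α at every point.
Here the exponent on p is -0.58, so the price elasticity of demand is -0.58.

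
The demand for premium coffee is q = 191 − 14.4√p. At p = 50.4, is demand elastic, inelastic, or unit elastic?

At p = 50.4, q = 88.7701.
dq/dp = −14.4/(2√p) = −14.4/(2·7.0993).
Point elasticity E = (dq/dp)·(p/q) = -1.0142 × 50.4/88.7701 ≈ -0.576.
|E| ≈ 0.576 < 1, so demand is inelastic.

inelastic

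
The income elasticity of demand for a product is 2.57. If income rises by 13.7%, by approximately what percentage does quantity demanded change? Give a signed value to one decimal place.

%ΔQ ≈ E × %ΔI = (2.57) × (13.7%) ≈ 35.2%.

35.2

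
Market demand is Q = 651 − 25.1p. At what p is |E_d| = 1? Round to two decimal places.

12.97

For linear demand Q = a − bp, E = −bp/(a − bp). |E| = 1 ⇒ bp = a − bp ⇒ p = a/(2b).
p = 651/(2·25.1) ≈ 12.97.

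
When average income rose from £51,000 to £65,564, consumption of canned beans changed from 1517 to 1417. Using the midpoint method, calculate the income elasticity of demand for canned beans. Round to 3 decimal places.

-0.273

%ΔQ = (1417 − 1517)/[(1517+1417)/2] = -100/1467 ≈ -0.0682.
%ΔY = (65,564 − 51,000)/[(51,000+65,564)/2] = 14564/58282 ≈ 0.2499.
E_I = %ΔQ/%ΔY ≈ -0.273.
E_I < 0: inferior good.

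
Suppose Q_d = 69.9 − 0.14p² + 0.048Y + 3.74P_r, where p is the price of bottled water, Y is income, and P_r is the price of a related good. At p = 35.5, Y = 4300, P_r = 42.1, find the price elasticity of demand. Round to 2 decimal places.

First evaluate Q_d: 69.9 − 0.14(35.5)² + 0.048(4300) + 3.74(42.1) = 69.9 − 176.435 + 206.4 + 157.454 = 257.319.
∂Q_d/∂p = −2·0.14·p = -9.94, so E_p = -9.94·(35.5/257.319) ≈ -1.37.
|E_p| > 1: demand is elastic.

-1.37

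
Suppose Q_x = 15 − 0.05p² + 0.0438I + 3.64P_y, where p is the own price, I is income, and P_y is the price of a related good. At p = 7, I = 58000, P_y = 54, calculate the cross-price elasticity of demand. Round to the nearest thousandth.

First evaluate Q_x: 15 − 0.05(7)² + 0.0438(58000) + 3.64(54) = 15 − 2.45 + 2540.4 + 196.56 = 2749.51.
∂Q_x/∂P_y = +3.64, so E_xy = 3.64·(54/2749.51) ≈ 0.071.
E_xy > 0: the goods are substitutes.

0.071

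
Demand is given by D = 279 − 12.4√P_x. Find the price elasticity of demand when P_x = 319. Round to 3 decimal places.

At P_x = 319, D = 57.5289.
dD/dP_x = −12.4/(2√P_x) = −12.4/(2·17.8606).
Point elasticity E = (dD/dP_x)·(P_x/D) = -0.3471 × 319/57.5289 ≈ -1.925.
|E| > 1, so demand is elastic at this price.

-1.925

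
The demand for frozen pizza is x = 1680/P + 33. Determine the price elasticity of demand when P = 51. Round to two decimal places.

At P = 51, x = 65.9412.
dx/dP = −1680/P² = −0.6459.
Point elasticity E = (dx/dP)·(P/x) = -0.6459 × 51/65.9412 ≈ -0.50.
|E| < 1, so demand is inelastic at this price.

-0.50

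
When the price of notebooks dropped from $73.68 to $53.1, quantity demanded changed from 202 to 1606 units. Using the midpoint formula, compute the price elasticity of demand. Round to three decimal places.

-4.784

%Δq = (1606 − 202)/[(202 + 1606)/2] = 1404/904 ≈ 1.5531.
%ΔP = (53.1 − 73.68)/[(73.68 + 53.1)/2] = -20.58/63.39 ≈ -0.3247.
Arc elasticity E = %Δq/%ΔP ≈ 1.5531/-0.3247 ≈ -4.784.
|E| > 1: demand is elastic over this range.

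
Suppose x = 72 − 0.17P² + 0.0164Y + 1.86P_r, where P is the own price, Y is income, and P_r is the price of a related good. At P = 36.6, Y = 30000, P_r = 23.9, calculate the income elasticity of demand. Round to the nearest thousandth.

1.292

At the given point, x = 72 − 0.17(36.6)² + 0.0164(30000) + 1.86(23.9) = 72 − 227.7252 + 492 + 44.454 = 380.7288.
∂x/∂Y = +0.0164, so E_I = 0.0164·(30000/380.7288) ≈ 1.292.
E_I > 1: normal good (luxury).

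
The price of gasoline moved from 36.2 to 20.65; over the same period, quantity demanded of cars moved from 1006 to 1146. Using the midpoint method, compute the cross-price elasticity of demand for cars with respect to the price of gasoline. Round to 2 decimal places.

-0.24

%ΔQ_x = (1146 − 1006)/[(1006+1146)/2] = 140/1076 ≈ 0.1301.
%ΔP_y = (20.65 − 36.2)/[(36.2+20.65)/2] ≈ -0.5471.
E_xy = 0.1301/-0.5471 ≈ -0.24.
E_xy < 0, so cars and gasoline are complements.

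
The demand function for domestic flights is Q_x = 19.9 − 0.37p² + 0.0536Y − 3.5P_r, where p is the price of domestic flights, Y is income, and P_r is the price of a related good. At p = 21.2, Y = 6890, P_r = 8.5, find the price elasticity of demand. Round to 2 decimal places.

-1.72

Substituting, Q_x = 19.9 − 0.37(21.2)² + 0.0536(6890) − 3.5(8.5) = 19.9 − 166.2928 + 369.304 − 29.75 = 193.1612.
∂Q_x/∂p = −2·0.37·p = -15.688, so E_p = -15.688·(21.2/193.1612) ≈ -1.72.
|E_p| > 1: demand is elastic.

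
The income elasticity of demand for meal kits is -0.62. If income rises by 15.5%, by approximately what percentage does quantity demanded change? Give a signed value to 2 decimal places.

%ΔQ ≈ E × %ΔI = (-0.62) × (15.5%) = -9.61%.

-9.61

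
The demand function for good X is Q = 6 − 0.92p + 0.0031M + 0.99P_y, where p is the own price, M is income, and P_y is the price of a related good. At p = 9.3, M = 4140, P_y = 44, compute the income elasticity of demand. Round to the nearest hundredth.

Q = 6 − 0.92(9.3) + 0.0031(4140) + 0.99(44) = 6 − 8.556 + 12.834 + 43.56 = 53.838.
∂Q/∂M = +0.0031, so E_I = 0.0031·(4140/53.838) ≈ 0.24.
E_I ∈ (0,1): normal good (necessity).

0.24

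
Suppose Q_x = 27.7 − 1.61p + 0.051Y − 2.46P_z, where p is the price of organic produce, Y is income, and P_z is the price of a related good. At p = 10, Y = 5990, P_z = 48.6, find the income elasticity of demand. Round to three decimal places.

1.547

Evaluating quantity at (p, Y, P_z) gives Q_x = 27.7 − 1.61(10) + 0.051(5990) − 2.46(48.6) = 27.7 − 16.1 + 305.49 − 119.556 = 197.534.
∂Q_x/∂Y = +0.051, so E_I = 0.051·(5990/197.534) ≈ 1.547.
E_I > 1: normal good (luxury).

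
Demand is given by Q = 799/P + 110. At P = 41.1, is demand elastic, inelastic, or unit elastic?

At P = 41.1, Q = 129.4404.
dQ/dP = −799/P² = −0.473.
Point elasticity E = (dQ/dP)·(P/Q) = -0.473 × 41.1/129.4404 ≈ -0.150.
|E| ≈ 0.150 < 1, so demand is inelastic.

inelastic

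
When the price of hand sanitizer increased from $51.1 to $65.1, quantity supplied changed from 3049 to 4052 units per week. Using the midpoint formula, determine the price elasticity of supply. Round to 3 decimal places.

1.172

%ΔQ = (4052 − 3049)/[(3049 + 4052)/2] = 1003/3550.5 ≈ 0.2825.
%Δp = (65.1 − 51.1)/[(51.1 + 65.1)/2] = 14/58.1 ≈ 0.2410.
Arc elasticity E = %ΔQ/%Δp ≈ 0.2825/0.2410 ≈ 1.172.
|E| > 1: supply is elastic over this range.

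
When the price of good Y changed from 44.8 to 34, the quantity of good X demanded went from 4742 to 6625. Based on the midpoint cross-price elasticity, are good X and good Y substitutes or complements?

%ΔQ_x = (6625 − 4742)/[(4742+6625)/2] = 1883/5683.5 ≈ 0.3313.
%ΔP_y = (34 − 44.8)/[(44.8+34)/2] ≈ -0.2741.
E_xy = 0.3313/-0.2741 ≈ -1.209.
E_xy < 0, so the goods are complements.

complements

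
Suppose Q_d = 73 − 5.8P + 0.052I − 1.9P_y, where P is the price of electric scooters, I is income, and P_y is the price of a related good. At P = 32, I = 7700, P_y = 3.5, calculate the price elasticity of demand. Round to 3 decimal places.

-0.660

Substituting, Q_d = 73 − 5.8(32) + 0.052(7700) − 1.9(3.5) = 73 − 185.6 + 400.4 − 6.65 = 281.15.
∂Q_d/∂P = −5.8, so E_p = (−5.8)·(32/281.15) ≈ -0.660.
|E_p| < 1: demand is inelastic.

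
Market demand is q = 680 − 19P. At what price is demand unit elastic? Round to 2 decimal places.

For linear demand q = a − bP, E = −bP/(a − bP). |E| = 1 ⇒ bP = a − bP ⇒ P = a/(2b).
P = 680/(2·19) ≈ 17.89.

17.89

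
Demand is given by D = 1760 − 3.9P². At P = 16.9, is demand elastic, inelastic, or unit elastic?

At P = 16.9, D = 646.121.
dD/dP = −2·3.9·P = −131.82.
Point elasticity E = (dD/dP)·(P/D) = -131.82 × 16.9/646.121 ≈ -3.448.
|E| ≈ 3.448 > 1, so demand is elastic.

elastic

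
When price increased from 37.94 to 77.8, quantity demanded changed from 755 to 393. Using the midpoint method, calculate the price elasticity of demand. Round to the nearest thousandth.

%ΔQ = (393 − 755)/[(755 + 393)/2] = -362/574 ≈ -0.6307.
%ΔP = (77.8 − 37.94)/[(37.94 + 77.8)/2] = 39.86/57.87 ≈ 0.6888.
Arc elasticity E = %ΔQ/%ΔP ≈ -0.6307/0.6888 ≈ -0.916.
|E| < 1: demand is inelastic over this range.

-0.916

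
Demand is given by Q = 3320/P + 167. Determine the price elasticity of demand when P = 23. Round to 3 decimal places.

-0.464

At P = 23, Q = 311.3478.
dQ/dP = −3320/P² = −6.276.
Point elasticity E = (dQ/dP)·(P/Q) = -6.276 × 23/311.3478 ≈ -0.464.
|E| < 1, so demand is inelastic at this price.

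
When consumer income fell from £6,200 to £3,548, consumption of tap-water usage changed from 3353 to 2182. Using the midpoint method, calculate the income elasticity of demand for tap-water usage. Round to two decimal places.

0.78

%ΔQ = (2182 − 3353)/[(3353+2182)/2] = -1171/2767.5 ≈ -0.4231.
%ΔI = (3,548 − 6,200)/[(6,200+3,548)/2] = -2652/4874 ≈ -0.5441.
E_I = %ΔQ/%ΔI ≈ 0.78.
E_I ∈ (0,1): normal good (necessity).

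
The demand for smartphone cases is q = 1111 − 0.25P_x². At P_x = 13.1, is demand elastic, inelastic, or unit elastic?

At P_x = 13.1, q = 1068.0975.
dq/dP_x = −2·0.25·P_x = −6.55.
Point elasticity E = (dq/dP_x)·(P_x/q) = -6.55 × 13.1/1068.0975 ≈ -0.080.
|E| ≈ 0.080 < 1, so demand is inelastic.

inelastic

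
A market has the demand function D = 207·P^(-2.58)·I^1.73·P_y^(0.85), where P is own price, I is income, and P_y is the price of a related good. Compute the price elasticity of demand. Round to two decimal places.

-2.58

For a Cobb–Douglas (constant-elasticity) form D = A·P^α·…, the elasticity with respect to P equals the exponent α at every point.
Here the exponent on P is -2.58, so the price elasticity of demand is -2.58.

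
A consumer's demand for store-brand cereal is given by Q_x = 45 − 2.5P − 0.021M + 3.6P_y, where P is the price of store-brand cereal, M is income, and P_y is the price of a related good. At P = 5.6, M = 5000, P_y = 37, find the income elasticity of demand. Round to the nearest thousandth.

Substituting, Q_x = 45 − 2.5(5.6) − 0.021(5000) + 3.6(37) = 45 − 14 − 105 + 133.2 = 59.2.
∂Q_x/∂M = −0.021, so E_I = -0.021·(5000/59.2) ≈ -1.774.
E_I < 0: inferior good.

-1.774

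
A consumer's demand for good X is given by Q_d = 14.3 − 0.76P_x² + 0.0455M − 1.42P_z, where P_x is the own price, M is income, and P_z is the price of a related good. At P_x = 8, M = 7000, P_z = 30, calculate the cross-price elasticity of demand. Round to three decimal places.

Q_d = 14.3 − 0.76(8)² + 0.0455(7000) − 1.42(30) = 14.3 − 48.64 + 318.5 − 42.6 = 241.56.
∂Q_d/∂P_z = −1.42, so E_xy = -1.42·(30/241.56) ≈ -0.176.
E_xy < 0: the goods are complements.

-0.176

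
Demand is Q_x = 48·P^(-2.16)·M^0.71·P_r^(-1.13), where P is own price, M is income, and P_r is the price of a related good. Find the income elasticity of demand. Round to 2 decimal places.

0.71

For a Cobb–Douglas (constant-elasticity) form Q_x = A·M^α·…, the elasticity with respect to M equals the exponent α at every point.
Here the exponent on M is 0.71, so the income elasticity of demand is 0.71.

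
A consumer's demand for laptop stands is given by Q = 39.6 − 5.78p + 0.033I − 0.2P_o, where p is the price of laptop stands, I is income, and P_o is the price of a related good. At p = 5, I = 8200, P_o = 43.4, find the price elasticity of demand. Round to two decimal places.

Substituting, Q = 39.6 − 5.78(5) + 0.033(8200) − 0.2(43.4) = 39.6 − 28.9 + 270.6 − 8.68 = 272.62.
∂Q/∂p = −5.78, so E_p = (−5.78)·(5/272.62) ≈ -0.11.
|E_p| < 1: demand is inelastic.

-0.11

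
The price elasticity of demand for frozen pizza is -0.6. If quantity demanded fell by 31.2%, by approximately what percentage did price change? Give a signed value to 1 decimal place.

%ΔQ ≈ E × %ΔP ⇒ %ΔP = %ΔQ / E = (-31.2%)/(-0.6) = 52.0%.

52.0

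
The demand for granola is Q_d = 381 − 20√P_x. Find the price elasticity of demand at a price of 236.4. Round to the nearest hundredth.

At P_x = 236.4, Q_d = 73.4939.
dQ_d/dP_x = −20/(2√P_x) = −20/(2·15.3753).
Point elasticity E = (dQ_d/dP_x)·(P_x/Q_d) = -0.6504 × 236.4/73.4939 ≈ -2.09.
|E| > 1, so demand is elastic at this price.

-2.09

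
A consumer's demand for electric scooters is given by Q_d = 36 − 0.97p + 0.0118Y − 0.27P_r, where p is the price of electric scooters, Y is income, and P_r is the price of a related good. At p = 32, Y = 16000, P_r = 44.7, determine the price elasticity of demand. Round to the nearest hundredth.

-0.17

Substituting, Q_d = 36 − 0.97(32) + 0.0118(16000) − 0.27(44.7) = 36 − 31.04 + 188.8 − 12.069 = 181.691.
∂Q_d/∂p = −0.97, so E_p = (−0.97)·(32/181.691) ≈ -0.17.
|E_p| < 1: demand is inelastic.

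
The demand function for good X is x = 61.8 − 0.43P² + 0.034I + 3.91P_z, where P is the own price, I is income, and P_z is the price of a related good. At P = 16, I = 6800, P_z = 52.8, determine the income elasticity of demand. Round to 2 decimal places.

Substituting, x = 61.8 − 0.43(16)² + 0.034(6800) + 3.91(52.8) = 61.8 − 110.08 + 231.2 + 206.448 = 389.368.
∂x/∂I = +0.034, so E_I = 0.034·(6800/389.368) ≈ 0.59.
E_I ∈ (0,1): normal good (necessity).

0.59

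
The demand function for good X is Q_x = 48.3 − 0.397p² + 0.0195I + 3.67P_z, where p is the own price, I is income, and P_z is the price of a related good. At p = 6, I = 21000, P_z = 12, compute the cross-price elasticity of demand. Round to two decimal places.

0.09

At the given point, Q_x = 48.3 − 0.397(6)² + 0.0195(21000) + 3.67(12) = 48.3 − 14.292 + 409.5 + 44.04 = 487.548.
∂Q_x/∂P_z = +3.67, so E_xy = 3.67·(12/487.548) ≈ 0.09.
E_xy > 0: the goods are substitutes.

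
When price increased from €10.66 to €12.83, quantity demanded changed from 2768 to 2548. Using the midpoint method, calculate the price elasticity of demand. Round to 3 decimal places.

%Δq = (2548 − 2768)/[(2768 + 2548)/2] = -220/2658 ≈ -0.0828.
%Δp = (12.83 − 10.66)/[(10.66 + 12.83)/2] = 2.17/11.745 ≈ 0.1848.
Arc elasticity E = %Δq/%Δp ≈ -0.0828/0.1848 ≈ -0.448.
|E| < 1: demand is inelastic over this range.

-0.448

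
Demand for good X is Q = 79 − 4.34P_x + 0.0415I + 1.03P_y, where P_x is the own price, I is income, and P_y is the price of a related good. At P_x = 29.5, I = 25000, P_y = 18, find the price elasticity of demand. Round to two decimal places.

Q = 79 − 4.34(29.5) + 0.0415(25000) + 1.03(18) = 79 − 128.03 + 1037.5 + 18.54 = 1007.01.
∂Q/∂P_x = −4.34, so E_p = (−4.34)·(29.5/1007.01) ≈ -0.13.
|E_p| < 1: demand is inelastic.

-0.13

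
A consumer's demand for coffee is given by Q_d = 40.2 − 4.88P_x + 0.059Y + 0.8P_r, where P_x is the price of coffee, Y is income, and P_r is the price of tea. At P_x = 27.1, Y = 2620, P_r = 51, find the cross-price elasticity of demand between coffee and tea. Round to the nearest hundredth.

0.39

At the given point, Q_d = 40.2 − 4.88(27.1) + 0.059(2620) + 0.8(51) = 40.2 − 132.248 + 154.58 + 40.8 = 103.332.
∂Q_d/∂P_r = +0.8, so E_xy = 0.8·(51/103.332) ≈ 0.39.
E_xy > 0: the goods are substitutes.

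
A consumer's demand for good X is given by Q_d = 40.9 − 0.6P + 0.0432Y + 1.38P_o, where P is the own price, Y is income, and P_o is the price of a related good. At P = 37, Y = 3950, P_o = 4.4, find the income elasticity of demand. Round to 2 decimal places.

Q_d = 40.9 − 0.6(37) + 0.0432(3950) + 1.38(4.4) = 40.9 − 22.2 + 170.64 + 6.072 = 195.412.
∂Q_d/∂Y = +0.0432, so E_I = 0.0432·(3950/195.412) ≈ 0.87.
E_I ∈ (0,1): normal good (necessity).

0.87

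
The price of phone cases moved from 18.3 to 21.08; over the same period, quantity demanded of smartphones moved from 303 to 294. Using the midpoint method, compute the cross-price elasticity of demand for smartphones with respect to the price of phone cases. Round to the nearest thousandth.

-0.214

%ΔQ_x = (294 − 303)/[(303+294)/2] = -9/298.5 ≈ -0.0302.
%ΔP_y = (21.08 − 18.3)/[(18.3+21.08)/2] ≈ 0.1412.
E_xy = -0.0302/0.1412 ≈ -0.214.
E_xy < 0, so smartphones and phone cases are complements.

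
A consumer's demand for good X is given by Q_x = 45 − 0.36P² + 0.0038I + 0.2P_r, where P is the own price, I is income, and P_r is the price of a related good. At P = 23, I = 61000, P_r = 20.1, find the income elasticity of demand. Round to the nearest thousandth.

Evaluating quantity at (P, I, P_r) gives Q_x = 45 − 0.36(23)² + 0.0038(61000) + 0.2(20.1) = 45 − 190.44 + 231.8 + 4.02 = 90.38.
∂Q_x/∂I = +0.0038, so E_I = 0.0038·(61000/90.38) ≈ 2.565.
E_I > 1: normal good (luxury).

2.565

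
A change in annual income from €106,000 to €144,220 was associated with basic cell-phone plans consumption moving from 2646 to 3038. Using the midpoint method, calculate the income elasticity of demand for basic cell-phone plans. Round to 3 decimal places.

0.452

%ΔQ = (3038 − 2646)/[(2646+3038)/2] = 392/2842 ≈ 0.1379.
%ΔY = (144,220 − 106,000)/[(106,000+144,220)/2] = 38220/125110 ≈ 0.3055.
E_I = %ΔQ/%ΔY ≈ 0.452.
E_I ∈ (0,1): normal good (necessity).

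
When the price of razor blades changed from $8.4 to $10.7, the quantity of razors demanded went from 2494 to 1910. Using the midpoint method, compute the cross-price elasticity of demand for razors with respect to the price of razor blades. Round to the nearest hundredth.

%ΔQ_x = (1910 − 2494)/[(2494+1910)/2] = -584/2202 ≈ -0.2652.
%ΔP_y = (10.7 − 8.4)/[(8.4+10.7)/2] ≈ 0.2408.
E_xy = -0.2652/0.2408 ≈ -1.10.
E_xy < 0, so razors and razor blades are complements.

-1.10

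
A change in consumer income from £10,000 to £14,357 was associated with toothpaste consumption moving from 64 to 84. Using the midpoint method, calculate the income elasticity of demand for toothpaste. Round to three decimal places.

0.755

%ΔQ = (84 − 64)/[(64+84)/2] = 20/74 ≈ 0.2703.
%ΔI = (14,357 − 10,000)/[(10,000+14,357)/2] = 4357/12178.5 ≈ 0.3578.
E_I = %ΔQ/%ΔI ≈ 0.755.
E_I ∈ (0,1): normal good (necessity).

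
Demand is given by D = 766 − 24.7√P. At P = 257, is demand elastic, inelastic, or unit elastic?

At P = 257, D = 370.0289.
dD/dP = −24.7/(2√P) = −24.7/(2·16.0312).
Point elasticity E = (dD/dP)·(P/D) = -0.7704 × 257/370.0289 ≈ -0.535.
|E| ≈ 0.535 < 1, so demand is inelastic.

inelastic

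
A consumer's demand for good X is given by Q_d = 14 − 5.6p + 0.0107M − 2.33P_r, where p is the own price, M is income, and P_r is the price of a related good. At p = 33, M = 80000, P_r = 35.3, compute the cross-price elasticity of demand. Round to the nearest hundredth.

-0.14

Evaluating quantity at (p, M, P_r) gives Q_d = 14 − 5.6(33) + 0.0107(80000) − 2.33(35.3) = 14 − 184.8 + 856 − 82.249 = 602.951.
∂Q_d/∂P_r = −2.33, so E_xy = -2.33·(35.3/602.951) ≈ -0.14.
E_xy < 0: the goods are complements.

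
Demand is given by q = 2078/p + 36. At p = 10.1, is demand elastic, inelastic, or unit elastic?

At p = 10.1, q = 241.7426.
dq/dp = −2078/p² = −20.3706.
Point elasticity E = (dq/dp)·(p/q) = -20.3706 × 10.1/241.7426 ≈ -0.851.
|E| ≈ 0.851 < 1, so demand is inelastic.

inelastic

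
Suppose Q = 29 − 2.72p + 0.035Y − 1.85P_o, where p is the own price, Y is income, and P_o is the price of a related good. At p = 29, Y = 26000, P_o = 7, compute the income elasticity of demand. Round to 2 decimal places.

1.07

At the given point, Q = 29 − 2.72(29) + 0.035(26000) − 1.85(7) = 29 − 78.88 + 910 − 12.95 = 847.17.
∂Q/∂Y = +0.035, so E_I = 0.035·(26000/847.17) ≈ 1.07.
E_I > 1: normal good (luxury).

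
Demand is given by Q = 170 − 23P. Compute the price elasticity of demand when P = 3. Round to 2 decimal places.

-0.68

At P = 3, Q = 101.
dQ/dP = −23.
Point elasticity E = (dQ/dP)·(P/Q) = -23 × 3/101 ≈ -0.68.
|E| < 1, so demand is inelastic at this price.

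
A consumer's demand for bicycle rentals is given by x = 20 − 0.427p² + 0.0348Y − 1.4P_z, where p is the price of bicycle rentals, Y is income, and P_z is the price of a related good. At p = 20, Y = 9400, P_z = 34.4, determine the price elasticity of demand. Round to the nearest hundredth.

Evaluating quantity at (p, Y, P_z) gives x = 20 − 0.427(20)² + 0.0348(9400) − 1.4(34.4) = 20 − 170.8 + 327.12 − 48.16 = 128.16.
∂x/∂p = −2·0.427·p = -17.08, so E_p = -17.08·(20/128.16) ≈ -2.67.
|E_p| > 1: demand is elastic.

-2.67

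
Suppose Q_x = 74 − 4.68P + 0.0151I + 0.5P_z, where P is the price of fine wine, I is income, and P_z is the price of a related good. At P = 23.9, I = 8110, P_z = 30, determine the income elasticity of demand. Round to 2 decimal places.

1.23

Q_x = 74 − 4.68(23.9) + 0.0151(8110) + 0.5(30) = 74 − 111.852 + 122.461 + 15 = 99.609.
∂Q_x/∂I = +0.0151, so E_I = 0.0151·(8110/99.609) ≈ 1.23.
E_I > 1: normal good (luxury).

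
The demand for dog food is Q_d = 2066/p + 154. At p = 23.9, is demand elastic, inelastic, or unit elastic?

inelastic

At p = 23.9, Q_d = 240.4435.
dQ_d/dp = −2066/p² = −3.6169.
Point elasticity E = (dQ_d/dp)·(p/Q_d) = -3.6169 × 23.9/240.4435 ≈ -0.360.
|E| ≈ 0.360 < 1, so demand is inelastic.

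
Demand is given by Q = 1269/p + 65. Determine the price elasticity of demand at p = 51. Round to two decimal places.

-0.28

At p = 51, Q = 89.8824.
dQ/dp = −1269/p² = −0.4879.
Point elasticity E = (dQ/dp)·(p/Q) = -0.4879 × 51/89.8824 ≈ -0.28.
|E| < 1, so demand is inelastic at this price.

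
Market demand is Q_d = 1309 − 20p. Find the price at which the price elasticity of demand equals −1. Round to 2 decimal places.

For linear demand Q_d = a − bp, E = −bp/(a − bp). |E| = 1 ⇒ bp = a − bp ⇒ p = a/(2b).
p = 1309/(2·20) ≈ 32.73.

32.73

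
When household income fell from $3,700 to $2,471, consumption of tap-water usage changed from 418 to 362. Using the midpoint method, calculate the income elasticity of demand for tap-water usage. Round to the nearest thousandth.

0.360

%ΔQ = (362 − 418)/[(418+362)/2] = -56/390 ≈ -0.1436.
%ΔY = (2,471 − 3,700)/[(3,700+2,471)/2] = -1229/3085.5 ≈ -0.3983.
E_I = %ΔQ/%ΔY ≈ 0.360.
E_I ∈ (0,1): normal good (necessity).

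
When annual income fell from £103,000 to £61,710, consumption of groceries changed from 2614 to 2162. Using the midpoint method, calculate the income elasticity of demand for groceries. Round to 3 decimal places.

0.378

%ΔQ = (2162 − 2614)/[(2614+2162)/2] = -452/2388 ≈ -0.1893.
%ΔI = (61,710 − 103,000)/[(103,000+61,710)/2] = -41290/82355 ≈ -0.5014.
E_I = %ΔQ/%ΔI ≈ 0.378.
E_I ∈ (0,1): normal good (necessity).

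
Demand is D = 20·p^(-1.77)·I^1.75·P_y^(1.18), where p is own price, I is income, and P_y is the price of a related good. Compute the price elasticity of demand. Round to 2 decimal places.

-1.77

For a Cobb–Douglas (constant-elasticity) form D = A·p^α·…, the elasticity with respect to p equals the exponent α at every point.
Here the exponent on p is -1.77, so the price elasticity of demand is -1.77.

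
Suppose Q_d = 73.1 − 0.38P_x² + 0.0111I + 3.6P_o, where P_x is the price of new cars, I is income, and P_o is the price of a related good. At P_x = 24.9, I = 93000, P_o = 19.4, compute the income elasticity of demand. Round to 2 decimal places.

1.10

Substituting, Q_d = 73.1 − 0.38(24.9)² + 0.0111(93000) + 3.6(19.4) = 73.1 − 235.6038 + 1032.3 + 69.84 = 939.6362.
∂Q_d/∂I = +0.0111, so E_I = 0.0111·(93000/939.6362) ≈ 1.10.
E_I > 1: normal good (luxury).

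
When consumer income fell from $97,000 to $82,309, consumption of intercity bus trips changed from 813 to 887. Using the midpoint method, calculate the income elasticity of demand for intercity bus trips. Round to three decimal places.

%ΔQ = (887 − 813)/[(813+887)/2] = 74/850 ≈ 0.0871.
%ΔM = (82,309 − 97,000)/[(97,000+82,309)/2] = -14691/89654.5 ≈ -0.1639.
E_I = %ΔQ/%ΔM ≈ -0.531.
E_I < 0: inferior good.

-0.531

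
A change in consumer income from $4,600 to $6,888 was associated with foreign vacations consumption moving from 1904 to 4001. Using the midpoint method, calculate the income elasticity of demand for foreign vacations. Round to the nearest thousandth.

1.783

%ΔQ = (4001 − 1904)/[(1904+4001)/2] = 2097/2952.5 ≈ 0.7102.
%ΔY = (6,888 − 4,600)/[(4,600+6,888)/2] = 2288/5744 ≈ 0.3983.
E_I = %ΔQ/%ΔY ≈ 1.783.
E_I > 1: normal good (luxury).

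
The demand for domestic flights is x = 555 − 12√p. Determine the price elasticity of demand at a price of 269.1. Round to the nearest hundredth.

At p = 269.1, x = 358.1488.
dx/dp = −12/(2√p) = −12/(2·16.4043).
Point elasticity E = (dx/dp)·(p/x) = -0.3658 × 269.1/358.1488 ≈ -0.27.
|E| < 1, so demand is inelastic at this price.

-0.27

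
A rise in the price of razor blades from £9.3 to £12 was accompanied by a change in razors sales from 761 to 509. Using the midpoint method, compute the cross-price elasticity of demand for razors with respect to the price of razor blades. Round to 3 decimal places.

%ΔQ_x = (509 − 761)/[(761+509)/2] = -252/635 ≈ -0.3969.
%ΔP_y = (12 − 9.3)/[(9.3+12)/2] ≈ 0.2535.
E_xy = -0.3969/0.2535 ≈ -1.565.
E_xy < 0, so razors and razor blades are complements.

-1.565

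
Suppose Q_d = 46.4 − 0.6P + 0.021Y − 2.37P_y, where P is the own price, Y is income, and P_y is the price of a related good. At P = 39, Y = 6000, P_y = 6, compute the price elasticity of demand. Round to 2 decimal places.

At the given point, Q_d = 46.4 − 0.6(39) + 0.021(6000) − 2.37(6) = 46.4 − 23.4 + 126 − 14.22 = 134.78.
∂Q_d/∂P = −0.6, so E_p = (−0.6)·(39/134.78) ≈ -0.17.
|E_p| < 1: demand is inelastic.

-0.17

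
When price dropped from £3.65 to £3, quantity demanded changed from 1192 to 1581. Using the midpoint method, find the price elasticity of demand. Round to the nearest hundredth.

%Δq = (1581 − 1192)/[(1192 + 1581)/2] = 389/1386.5 ≈ 0.2806.
%Δp = (3 − 3.65)/[(3.65 + 3)/2] = -0.65/3.325 ≈ -0.1955.
Arc elasticity E = %Δq/%Δp ≈ 0.2806/-0.1955 ≈ -1.44.
|E| > 1: demand is elastic over this range.

-1.44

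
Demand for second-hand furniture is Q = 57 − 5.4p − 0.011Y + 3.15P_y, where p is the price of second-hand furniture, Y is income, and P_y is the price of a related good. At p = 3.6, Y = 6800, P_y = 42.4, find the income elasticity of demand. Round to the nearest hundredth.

First evaluate Q: 57 − 5.4(3.6) − 0.011(6800) + 3.15(42.4) = 57 − 19.44 − 74.8 + 133.56 = 96.32.
∂Q/∂Y = −0.011, so E_I = -0.011·(6800/96.32) ≈ -0.78.
E_I < 0: inferior good.

-0.78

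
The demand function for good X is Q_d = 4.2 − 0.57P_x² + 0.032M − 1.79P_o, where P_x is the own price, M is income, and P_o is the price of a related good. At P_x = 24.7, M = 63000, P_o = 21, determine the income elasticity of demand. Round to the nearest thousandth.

1.233

First evaluate Q_d: 4.2 − 0.57(24.7)² + 0.032(63000) − 1.79(21) = 4.2 − 347.7513 + 2016 − 37.59 = 1634.8587.
∂Q_d/∂M = +0.032, so E_I = 0.032·(63000/1634.8587) ≈ 1.233.
E_I > 1: normal good (luxury).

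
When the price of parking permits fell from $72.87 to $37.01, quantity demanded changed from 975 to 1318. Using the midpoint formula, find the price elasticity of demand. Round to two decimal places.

%Δq = (1318 − 975)/[(975 + 1318)/2] = 343/1146.5 ≈ 0.2992.
%Δp = (37.01 − 72.87)/[(72.87 + 37.01)/2] = -35.86/54.94 ≈ -0.6527.
Arc elasticity E = %Δq/%Δp ≈ 0.2992/-0.6527 ≈ -0.46.
|E| < 1: demand is inelastic over this range.

-0.46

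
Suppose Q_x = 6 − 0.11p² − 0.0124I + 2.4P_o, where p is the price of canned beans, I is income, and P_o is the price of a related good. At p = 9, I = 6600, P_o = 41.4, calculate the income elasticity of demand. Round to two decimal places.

-5.60

At the given point, Q_x = 6 − 0.11(9)² − 0.0124(6600) + 2.4(41.4) = 6 − 8.91 − 81.84 + 99.36 = 14.61.
∂Q_x/∂I = −0.0124, so E_I = -0.0124·(6600/14.61) ≈ -5.60.
E_I < 0: inferior good.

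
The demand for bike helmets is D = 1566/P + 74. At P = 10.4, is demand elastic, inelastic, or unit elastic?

At P = 10.4, D = 224.5769.
dD/dP = −1566/P² = −14.4786.
Point elasticity E = (dD/dP)·(P/D) = -14.4786 × 10.4/224.5769 ≈ -0.670.
|E| ≈ 0.670 < 1, so demand is inelastic.

inelastic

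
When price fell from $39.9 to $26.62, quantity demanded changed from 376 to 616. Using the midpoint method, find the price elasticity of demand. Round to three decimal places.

%ΔQ = (616 − 376)/[(376 + 616)/2] = 240/496 ≈ 0.4839.
%Δp = (26.62 − 39.9)/[(39.9 + 26.62)/2] = -13.28/33.26 ≈ -0.3993.
Arc elasticity E = %ΔQ/%Δp ≈ 0.4839/-0.3993 ≈ -1.212.
|E| > 1: demand is elastic over this range.

-1.212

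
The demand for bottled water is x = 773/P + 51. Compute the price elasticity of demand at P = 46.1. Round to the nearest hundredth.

At P = 46.1, x = 67.7679.
dx/dP = −773/P² = −0.3637.
Point elasticity E = (dx/dP)·(P/x) = -0.3637 × 46.1/67.7679 ≈ -0.25.
|E| < 1, so demand is inelastic at this price.

-0.25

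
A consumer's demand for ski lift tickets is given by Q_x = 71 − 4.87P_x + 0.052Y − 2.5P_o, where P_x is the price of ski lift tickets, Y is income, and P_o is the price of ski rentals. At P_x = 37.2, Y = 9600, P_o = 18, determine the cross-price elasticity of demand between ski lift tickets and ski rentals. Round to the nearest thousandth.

Evaluating quantity at (P_x, Y, P_o) gives Q_x = 71 − 4.87(37.2) + 0.052(9600) − 2.5(18) = 71 − 181.164 + 499.2 − 45 = 344.036.
∂Q_x/∂P_o = −2.5, so E_xy = -2.5·(18/344.036) ≈ -0.131.
E_xy < 0: the goods are complements.

-0.131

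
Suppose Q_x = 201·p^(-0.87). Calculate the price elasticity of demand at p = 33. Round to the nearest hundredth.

-0.87

For a Cobb–Douglas (constant-elasticity) form Q_x = A·p^α·…, the elasticity with respect to p equals the exponent α at every point.
Here the exponent on p is -0.87, so the price elasticity of demand is -0.87.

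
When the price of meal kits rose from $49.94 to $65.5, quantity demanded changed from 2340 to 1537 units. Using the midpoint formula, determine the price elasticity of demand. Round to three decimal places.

%ΔQ = (1537 − 2340)/[(2340 + 1537)/2] = -803/1938.5 ≈ -0.4142.
%Δp = (65.5 − 49.94)/[(49.94 + 65.5)/2] = 15.56/57.72 ≈ 0.2696.
Arc elasticity E = %ΔQ/%Δp ≈ -0.4142/0.2696 ≈ -1.537.
|E| > 1: demand is elastic over this range.

-1.537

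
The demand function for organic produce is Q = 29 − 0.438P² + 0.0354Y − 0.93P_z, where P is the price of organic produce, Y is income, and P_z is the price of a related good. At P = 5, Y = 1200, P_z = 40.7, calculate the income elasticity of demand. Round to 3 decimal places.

1.873

Q = 29 − 0.438(5)² + 0.0354(1200) − 0.93(40.7) = 29 − 10.95 + 42.48 − 37.851 = 22.679.
∂Q/∂Y = +0.0354, so E_I = 0.0354·(1200/22.679) ≈ 1.873.
E_I > 1: normal good (luxury).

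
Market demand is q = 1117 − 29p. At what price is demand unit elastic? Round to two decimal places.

For linear demand q = a − bp, E = −bp/(a − bp). |E| = 1 ⇒ bp = a − bp ⇒ p = a/(2b).
p = 1117/(2·29) ≈ 19.26.

19.26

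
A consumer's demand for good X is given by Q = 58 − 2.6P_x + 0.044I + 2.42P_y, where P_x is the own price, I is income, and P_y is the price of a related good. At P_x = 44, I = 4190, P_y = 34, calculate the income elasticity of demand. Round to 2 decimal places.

0.88

Q = 58 − 2.6(44) + 0.044(4190) + 2.42(34) = 58 − 114.4 + 184.36 + 82.28 = 210.24.
∂Q/∂I = +0.044, so E_I = 0.044·(4190/210.24) ≈ 0.88.
E_I ∈ (0,1): normal good (necessity).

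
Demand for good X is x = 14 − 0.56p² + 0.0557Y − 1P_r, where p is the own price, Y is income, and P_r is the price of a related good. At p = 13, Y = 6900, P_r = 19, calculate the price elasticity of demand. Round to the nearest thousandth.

First evaluate x: 14 − 0.56(13)² + 0.0557(6900) − 1(19) = 14 − 94.64 + 384.33 − 19 = 284.69.
∂x/∂p = −2·0.56·p = -14.56, so E_p = -14.56·(13/284.69) ≈ -0.665.
|E_p| < 1: demand is inelastic.

-0.665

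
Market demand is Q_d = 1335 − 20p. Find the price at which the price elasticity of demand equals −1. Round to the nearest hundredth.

33.38

For linear demand Q_d = a − bp, E = −bp/(a − bp). |E| = 1 ⇒ bp = a − bp ⇒ p = a/(2b).
p = 1335/(2·20) ≈ 33.38.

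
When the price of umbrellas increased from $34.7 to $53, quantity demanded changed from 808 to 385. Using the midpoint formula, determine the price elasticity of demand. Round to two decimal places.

-1.70

%Δq = (385 − 808)/[(808 + 385)/2] = -423/596.5 ≈ -0.7091.
%ΔP = (53 − 34.7)/[(34.7 + 53)/2] = 18.3/43.85 ≈ 0.4173.
Arc elasticity E = %Δq/%ΔP ≈ -0.7091/0.4173 ≈ -1.70.
|E| > 1: demand is elastic over this range.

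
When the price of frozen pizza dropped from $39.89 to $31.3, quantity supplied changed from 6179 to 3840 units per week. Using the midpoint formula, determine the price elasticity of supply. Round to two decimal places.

1.93

%ΔQ = (3840 − 6179)/[(6179 + 3840)/2] = -2339/5009.5 ≈ -0.4669.
%Δp = (31.3 − 39.89)/[(39.89 + 31.3)/2] = -8.59/35.595 ≈ -0.2413.
Arc elasticity E = %ΔQ/%Δp ≈ -0.4669/-0.2413 ≈ 1.93.
|E| > 1: supply is elastic over this range.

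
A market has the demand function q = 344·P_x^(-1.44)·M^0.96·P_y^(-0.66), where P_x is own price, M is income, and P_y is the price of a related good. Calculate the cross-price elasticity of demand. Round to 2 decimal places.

-0.66

For a Cobb–Douglas (constant-elasticity) form q = A·P_y^α·…, the elasticity with respect to P_y equals the exponent α at every point.
Here the exponent on P_y is -0.66, so the cross-price elasticity of demand is -0.66.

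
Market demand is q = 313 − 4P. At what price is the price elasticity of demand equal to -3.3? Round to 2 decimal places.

60.05

Set −bP/(a − bP) = −3.3 ⇒ bP = 3.3(a − bP) ⇒ bP(1+3.3) = 3.3·a.
P = 3.3·313/(4·4.3) ≈ 60.05.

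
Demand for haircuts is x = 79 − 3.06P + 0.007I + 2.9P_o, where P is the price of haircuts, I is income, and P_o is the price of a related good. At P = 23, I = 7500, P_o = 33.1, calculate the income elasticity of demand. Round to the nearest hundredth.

First evaluate x: 79 − 3.06(23) + 0.007(7500) + 2.9(33.1) = 79 − 70.38 + 52.5 + 95.99 = 157.11.
∂x/∂I = +0.007, so E_I = 0.007·(7500/157.11) ≈ 0.33.
E_I ∈ (0,1): normal good (necessity).

0.33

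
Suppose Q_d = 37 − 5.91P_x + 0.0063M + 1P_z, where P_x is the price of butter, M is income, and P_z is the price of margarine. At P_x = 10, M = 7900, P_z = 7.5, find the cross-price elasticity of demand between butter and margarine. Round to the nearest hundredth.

Q_d = 37 − 5.91(10) + 0.0063(7900) + 1(7.5) = 37 − 59.1 + 49.77 + 7.5 = 35.17.
∂Q_d/∂P_z = +1, so E_xy = 1·(7.5/35.17) ≈ 0.21.
E_xy > 0: the goods are substitutes.

0.21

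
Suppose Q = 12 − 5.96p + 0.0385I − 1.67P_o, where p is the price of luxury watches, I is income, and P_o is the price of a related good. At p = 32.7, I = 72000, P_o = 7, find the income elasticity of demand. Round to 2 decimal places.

Q = 12 − 5.96(32.7) + 0.0385(72000) − 1.67(7) = 12 − 194.892 + 2772 − 11.69 = 2577.418.
∂Q/∂I = +0.0385, so E_I = 0.0385·(72000/2577.418) ≈ 1.08.
E_I > 1: normal good (luxury).

1.08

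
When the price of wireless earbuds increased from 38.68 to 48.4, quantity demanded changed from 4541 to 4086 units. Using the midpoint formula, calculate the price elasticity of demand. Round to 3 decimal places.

-0.473

%Δq = (4086 − 4541)/[(4541 + 4086)/2] = -455/4313.5 ≈ -0.1055.
%Δp = (48.4 − 38.68)/[(38.68 + 48.4)/2] = 9.72/43.54 ≈ 0.2232.
Arc elasticity E = %Δq/%Δp ≈ -0.1055/0.2232 ≈ -0.473.
|E| < 1: demand is inelastic over this range.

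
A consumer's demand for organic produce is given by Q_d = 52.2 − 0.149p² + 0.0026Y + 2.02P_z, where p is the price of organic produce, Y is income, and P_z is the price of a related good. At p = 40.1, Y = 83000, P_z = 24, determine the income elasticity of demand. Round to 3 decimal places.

2.807

First evaluate Q_d: 52.2 − 0.149(40.1)² + 0.0026(83000) + 2.02(24) = 52.2 − 239.5935 + 215.8 + 48.48 = 76.8865.
∂Q_d/∂Y = +0.0026, so E_I = 0.0026·(83000/76.8865) ≈ 2.807.
E_I > 1: normal good (luxury).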